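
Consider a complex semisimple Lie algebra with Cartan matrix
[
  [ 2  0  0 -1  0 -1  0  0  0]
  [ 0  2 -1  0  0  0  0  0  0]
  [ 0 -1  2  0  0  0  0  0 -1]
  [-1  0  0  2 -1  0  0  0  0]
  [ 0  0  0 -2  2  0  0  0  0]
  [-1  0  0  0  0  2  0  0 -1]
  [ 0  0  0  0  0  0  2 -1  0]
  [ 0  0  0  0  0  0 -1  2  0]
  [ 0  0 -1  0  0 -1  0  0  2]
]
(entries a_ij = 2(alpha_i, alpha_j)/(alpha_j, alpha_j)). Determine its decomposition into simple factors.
The diagram associated to this matrix has two connected components: the simple roots {alpha_7, alpha_8} form a chain of 2 nodes with single edges (A_2), and {alpha_1, alpha_2, alpha_3, alpha_4, alpha_5, alpha_6, alpha_9} form a chain of 7 nodes with a double edge at one end; the terminal node there is the unique long simple root (C_7). A semisimple Lie algebra decomposes uniquely as the direct sum of simple ideals, one per connected component of its Dynkin diagram, so g ≅ A_2 ⊕ C_7 (dimension 8 + 105 = 113).

A2 + C7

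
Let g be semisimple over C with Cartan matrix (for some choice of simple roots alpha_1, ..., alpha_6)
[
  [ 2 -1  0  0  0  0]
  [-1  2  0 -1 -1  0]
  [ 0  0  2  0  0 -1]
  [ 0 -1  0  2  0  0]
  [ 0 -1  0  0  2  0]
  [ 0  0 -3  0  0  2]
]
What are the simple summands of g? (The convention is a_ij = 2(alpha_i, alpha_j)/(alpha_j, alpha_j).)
The diagram associated to this matrix has two connected components: the simple roots {alpha_1, alpha_2, alpha_4, alpha_5} form a chain of 2 nodes with a fork of two nodes at one end (D_4), and {alpha_3, alpha_6} form two nodes joined by a triple edge (G_2). A semisimple Lie algebra decomposes uniquely as the direct sum of simple ideals, one per connected component of its Dynkin diagram, so g ≅ D_4 ⊕ G_2 (dimension 28 + 14 = 42).

type D_4 ⊕ type G_2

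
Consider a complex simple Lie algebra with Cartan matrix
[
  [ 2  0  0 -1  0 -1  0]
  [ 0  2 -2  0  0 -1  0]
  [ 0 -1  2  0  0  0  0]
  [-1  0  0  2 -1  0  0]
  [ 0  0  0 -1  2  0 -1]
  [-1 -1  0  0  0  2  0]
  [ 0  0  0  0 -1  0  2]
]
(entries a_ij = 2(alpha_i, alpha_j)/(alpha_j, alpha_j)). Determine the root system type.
The matrix has rank 7 with 2's on the diagonal. Reading the off-diagonal entries as Dynkin edges (a single edge where a_ij = a_ji = -1; a double or triple edge where a_ij * a_ji = 2 or 3), the diagram is a chain of 7 nodes with a double edge at one end; the terminal node there is the unique short simple root (B_7). One simple-root ordering that puts it in standard form is (alpha_7, alpha_5, alpha_4, alpha_1, alpha_6, alpha_2, alpha_3). So the algebra is type B_7, i.e. so(15).

B7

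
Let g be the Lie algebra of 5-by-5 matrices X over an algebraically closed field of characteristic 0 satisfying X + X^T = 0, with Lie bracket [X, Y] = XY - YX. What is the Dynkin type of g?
This is so(5) with 5 odd, which has dimension 5(5-1)/2 = 10 and rank (5-1)/2 = 2. In the classification of classical Lie algebras, the orthogonal algebra so(2n+1) in an odd number of variables has type B_n; here n = 2, so the Dynkin diagram is a chain of 2 nodes with a double edge at one end; the terminal node there is the unique short simple root (B_2). Hence the type is B_2.

B2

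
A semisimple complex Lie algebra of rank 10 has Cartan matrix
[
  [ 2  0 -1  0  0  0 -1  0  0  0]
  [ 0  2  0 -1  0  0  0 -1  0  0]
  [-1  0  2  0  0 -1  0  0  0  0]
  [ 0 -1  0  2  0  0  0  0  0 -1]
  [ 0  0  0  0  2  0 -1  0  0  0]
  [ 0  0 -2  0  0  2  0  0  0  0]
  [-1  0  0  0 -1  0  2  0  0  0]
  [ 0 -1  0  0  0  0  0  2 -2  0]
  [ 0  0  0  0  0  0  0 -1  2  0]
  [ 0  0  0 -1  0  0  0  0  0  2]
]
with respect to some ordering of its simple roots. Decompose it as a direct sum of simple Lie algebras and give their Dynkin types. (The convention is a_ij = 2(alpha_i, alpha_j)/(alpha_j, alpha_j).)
The diagram associated to this matrix has two connected components: the simple roots {alpha_2, alpha_4, alpha_8, alpha_9, alpha_10} form a chain of 5 nodes with a double edge at one end; the terminal node there is the unique short simple root (B_5), and {alpha_1, alpha_3, alpha_5, alpha_6, alpha_7} form a chain of 5 nodes with a double edge at one end; the terminal node there is the unique long simple root (C_5). A semisimple Lie algebra decomposes uniquely as the direct sum of simple ideals, one per connected component of its Dynkin diagram, so g ≅ B_5 ⊕ C_5 (dimension 55 + 55 = 110).

B_5 ⊕ C_5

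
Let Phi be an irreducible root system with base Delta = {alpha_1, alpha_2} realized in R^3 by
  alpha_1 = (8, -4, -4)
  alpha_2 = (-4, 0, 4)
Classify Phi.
Compute the Cartan integers a_ij = 2(alpha_i, alpha_j)/(alpha_j, alpha_j); the resulting 2x2 Cartan matrix is
[[2, -3], [-1, 2]].
The roots have two lengths (squared-length ratio 3:1); the short ones are alpha_{2}. The associated Dynkin diagram is two nodes joined by a triple edge (G_2), so the type is G_2.

G_2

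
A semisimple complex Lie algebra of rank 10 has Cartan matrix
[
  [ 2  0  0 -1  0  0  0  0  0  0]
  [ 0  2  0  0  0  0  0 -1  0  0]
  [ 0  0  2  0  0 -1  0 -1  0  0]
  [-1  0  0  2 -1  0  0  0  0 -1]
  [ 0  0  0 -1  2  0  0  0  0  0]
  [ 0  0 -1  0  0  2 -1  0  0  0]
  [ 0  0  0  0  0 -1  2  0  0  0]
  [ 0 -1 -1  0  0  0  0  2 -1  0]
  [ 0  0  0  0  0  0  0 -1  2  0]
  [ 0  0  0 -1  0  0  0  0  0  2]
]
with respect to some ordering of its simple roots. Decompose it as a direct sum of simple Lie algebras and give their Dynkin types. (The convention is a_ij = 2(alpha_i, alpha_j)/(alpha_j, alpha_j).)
D_4 (so(8)) ⊕ D_6 (so(12))

The diagram associated to this matrix has two connected components: the simple roots {alpha_1, alpha_4, alpha_5, alpha_10} form a chain of 2 nodes with a fork of two nodes at one end (D_4), and {alpha_2, alpha_3, alpha_6, alpha_7, alpha_8, alpha_9} form a chain of 4 nodes with a fork of two nodes at one end (D_6). A semisimple Lie algebra decomposes uniquely as the direct sum of simple ideals, one per connected component of its Dynkin diagram, so g ≅ D_4 ⊕ D_6 (dimension 28 + 66 = 94).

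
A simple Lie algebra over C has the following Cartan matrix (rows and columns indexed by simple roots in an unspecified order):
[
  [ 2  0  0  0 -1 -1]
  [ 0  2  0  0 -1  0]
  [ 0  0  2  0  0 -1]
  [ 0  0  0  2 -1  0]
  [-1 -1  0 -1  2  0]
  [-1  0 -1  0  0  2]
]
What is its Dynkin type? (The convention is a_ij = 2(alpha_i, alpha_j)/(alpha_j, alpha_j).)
type D_6

The matrix has rank 6 with 2's on the diagonal. Reading the off-diagonal entries as Dynkin edges (a single edge where a_ij = a_ji = -1; a double or triple edge where a_ij * a_ji = 2 or 3), the diagram is a chain of 4 nodes with a fork of two nodes at one end (D_6). One simple-root ordering that puts it in standard form is (alpha_3, alpha_6, alpha_1, alpha_5, alpha_2, alpha_4). So the algebra is type D_6, i.e. so(12).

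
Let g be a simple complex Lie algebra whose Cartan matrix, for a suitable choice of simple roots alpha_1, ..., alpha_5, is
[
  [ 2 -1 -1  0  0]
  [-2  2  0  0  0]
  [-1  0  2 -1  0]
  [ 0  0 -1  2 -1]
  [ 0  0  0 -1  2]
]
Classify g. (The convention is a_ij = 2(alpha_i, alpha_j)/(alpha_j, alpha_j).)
The matrix has rank 5 with 2's on the diagonal. Reading the off-diagonal entries as Dynkin edges (a single edge where a_ij = a_ji = -1; a double or triple edge where a_ij * a_ji = 2 or 3), the diagram is a chain of 5 nodes with a double edge at one end; the terminal node there is the unique long simple root (C_5). One simple-root ordering that puts it in standard form is (alpha_5, alpha_4, alpha_3, alpha_1, alpha_2). So the algebra is type C_5, i.e. sp(10).

C_5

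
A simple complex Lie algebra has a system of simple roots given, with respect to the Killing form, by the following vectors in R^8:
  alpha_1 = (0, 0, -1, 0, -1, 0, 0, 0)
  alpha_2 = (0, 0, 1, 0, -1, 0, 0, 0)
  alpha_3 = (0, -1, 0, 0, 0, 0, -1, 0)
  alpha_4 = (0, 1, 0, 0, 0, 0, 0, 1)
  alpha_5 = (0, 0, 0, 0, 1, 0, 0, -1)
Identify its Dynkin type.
Compute the Cartan integers a_ij = 2(alpha_i, alpha_j)/(alpha_j, alpha_j); the resulting 5x5 Cartan matrix is
[[2, 0, 0, 0, -1], [0, 2, 0, 0, -1], [0, 0, 2, -1, 0], [0, 0, -1, 2, -1], [-1, -1, 0, -1, 2]].
All simple roots have the same length, so the diagram is simply laced. The associated Dynkin diagram is a chain of 3 nodes with a fork of two nodes at one end (D_5), so the type is D_5 (the algebra so(10)).

type D_5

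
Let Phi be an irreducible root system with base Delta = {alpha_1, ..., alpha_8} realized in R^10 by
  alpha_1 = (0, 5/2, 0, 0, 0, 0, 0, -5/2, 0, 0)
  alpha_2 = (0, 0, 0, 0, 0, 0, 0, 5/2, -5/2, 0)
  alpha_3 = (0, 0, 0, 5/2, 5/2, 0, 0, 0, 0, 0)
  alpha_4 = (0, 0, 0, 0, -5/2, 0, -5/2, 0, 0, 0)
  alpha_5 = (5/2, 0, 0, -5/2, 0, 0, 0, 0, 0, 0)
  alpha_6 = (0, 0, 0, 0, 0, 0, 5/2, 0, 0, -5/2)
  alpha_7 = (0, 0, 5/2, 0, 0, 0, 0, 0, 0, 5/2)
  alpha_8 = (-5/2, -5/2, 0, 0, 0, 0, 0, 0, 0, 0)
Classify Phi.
Compute the Cartan integers a_ij = 2(alpha_i, alpha_j)/(alpha_j, alpha_j); the resulting 8x8 Cartan matrix is
[[2, -1, 0, 0, 0, 0, 0, -1], [-1, 2, 0, 0, 0, 0, 0, 0], [0, 0, 2, -1, -1, 0, 0, 0], [0, 0, -1, 2, 0, -1, 0, 0], [0, 0, -1, 0, 2, 0, 0, -1], [0, 0, 0, -1, 0, 2, -1, 0], [0, 0, 0, 0, 0, -1, 2, 0], [-1, 0, 0, 0, -1, 0, 0, 2]].
All simple roots have the same length, so the diagram is simply laced. The associated Dynkin diagram is a chain of 8 nodes with single edges (A_8), so the type is A_8 (the algebra sl(9)).

A_8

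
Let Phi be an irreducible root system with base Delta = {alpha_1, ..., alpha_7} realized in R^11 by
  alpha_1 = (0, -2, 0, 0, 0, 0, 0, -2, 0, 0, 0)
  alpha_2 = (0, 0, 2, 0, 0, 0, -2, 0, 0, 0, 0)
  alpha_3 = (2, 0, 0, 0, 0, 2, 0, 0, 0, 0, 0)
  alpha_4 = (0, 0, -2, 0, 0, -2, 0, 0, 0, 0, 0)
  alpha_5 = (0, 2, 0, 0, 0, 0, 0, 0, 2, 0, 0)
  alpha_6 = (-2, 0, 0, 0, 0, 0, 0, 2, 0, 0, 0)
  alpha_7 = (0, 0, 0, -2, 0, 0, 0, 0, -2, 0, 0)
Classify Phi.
Compute the Cartan integers a_ij = 2(alpha_i, alpha_j)/(alpha_j, alpha_j); the resulting 7x7 Cartan matrix is
[[2, 0, 0, 0, -1, -1, 0], [0, 2, 0, -1, 0, 0, 0], [0, 0, 2, -1, 0, -1, 0], [0, -1, -1, 2, 0, 0, 0], [-1, 0, 0, 0, 2, 0, -1], [-1, 0, -1, 0, 0, 2, 0], [0, 0, 0, 0, -1, 0, 2]].
All simple roots have the same length, so the diagram is simply laced. The associated Dynkin diagram is a chain of 7 nodes with single edges (A_7), so the type is A_7 (the algebra sl(8)).

A_7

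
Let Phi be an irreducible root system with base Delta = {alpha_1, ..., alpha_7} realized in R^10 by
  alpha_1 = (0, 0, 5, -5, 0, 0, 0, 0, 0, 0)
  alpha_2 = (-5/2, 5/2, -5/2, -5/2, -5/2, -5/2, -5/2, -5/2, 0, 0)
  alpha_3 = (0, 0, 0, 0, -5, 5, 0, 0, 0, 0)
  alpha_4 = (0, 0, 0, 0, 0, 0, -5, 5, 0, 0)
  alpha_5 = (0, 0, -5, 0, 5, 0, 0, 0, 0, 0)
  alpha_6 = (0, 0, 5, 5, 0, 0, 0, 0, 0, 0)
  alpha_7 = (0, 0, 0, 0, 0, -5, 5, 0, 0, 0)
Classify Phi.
type E_7

Compute the Cartan integers a_ij = 2(alpha_i, alpha_j)/(alpha_j, alpha_j); the resulting 7x7 Cartan matrix is
[[2, 0, 0, 0, -1, 0, 0], [0, 2, 0, 0, 0, -1, 0], [0, 0, 2, 0, -1, 0, -1], [0, 0, 0, 2, 0, 0, -1], [-1, 0, -1, 0, 2, -1, 0], [0, -1, 0, 0, -1, 2, 0], [0, 0, -1, -1, 0, 0, 2]].
All simple roots have the same length, so the diagram is simply laced. The associated Dynkin diagram is a chain of 6 nodes with one extra node attached to the third node from one end (E_7), so the type is E_7.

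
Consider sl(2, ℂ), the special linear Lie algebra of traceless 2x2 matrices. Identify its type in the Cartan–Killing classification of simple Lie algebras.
This is sl(2), which has dimension 2^2 - 1 = 3 and rank 2 - 1 = 1 (a Cartan subalgebra is the diagonal traceless matrices). In the classification of classical Lie algebras, the special linear algebra sl(n+1) has type A_n; here n = 1, so the Dynkin diagram is a chain of 1 nodes with single edges (A_1). Hence the type is A_1.

A_1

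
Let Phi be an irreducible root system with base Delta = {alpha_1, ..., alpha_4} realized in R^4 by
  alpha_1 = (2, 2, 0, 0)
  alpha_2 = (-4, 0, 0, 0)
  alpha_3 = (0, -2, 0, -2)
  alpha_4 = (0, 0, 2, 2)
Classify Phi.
Compute the Cartan integers a_ij = 2(alpha_i, alpha_j)/(alpha_j, alpha_j); the resulting 4x4 Cartan matrix is
[[2, -1, -1, 0], [-2, 2, 0, 0], [-1, 0, 2, -1], [0, 0, -1, 2]].
The roots have two lengths (squared-length ratio 2:1); the short ones are alpha_{1,3,4}. The associated Dynkin diagram is a chain of 4 nodes with a double edge at one end; the terminal node there is the unique long simple root (C_4), so the type is C_4 (the algebra sp(8)).

C_4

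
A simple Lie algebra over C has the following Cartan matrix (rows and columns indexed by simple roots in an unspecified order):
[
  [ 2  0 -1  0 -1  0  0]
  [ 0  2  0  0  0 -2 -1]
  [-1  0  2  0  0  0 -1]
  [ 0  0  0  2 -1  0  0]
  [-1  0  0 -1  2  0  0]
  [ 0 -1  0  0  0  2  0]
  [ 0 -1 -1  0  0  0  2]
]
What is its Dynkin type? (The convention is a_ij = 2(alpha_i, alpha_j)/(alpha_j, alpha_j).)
B_7 (so(15))

The matrix has rank 7 with 2's on the diagonal. Reading the off-diagonal entries as Dynkin edges (a single edge where a_ij = a_ji = -1; a double or triple edge where a_ij * a_ji = 2 or 3), the diagram is a chain of 7 nodes with a double edge at one end; the terminal node there is the unique short simple root (B_7). One simple-root ordering that puts it in standard form is (alpha_4, alpha_5, alpha_1, alpha_3, alpha_7, alpha_2, alpha_6). So the algebra is type B_7, i.e. so(15).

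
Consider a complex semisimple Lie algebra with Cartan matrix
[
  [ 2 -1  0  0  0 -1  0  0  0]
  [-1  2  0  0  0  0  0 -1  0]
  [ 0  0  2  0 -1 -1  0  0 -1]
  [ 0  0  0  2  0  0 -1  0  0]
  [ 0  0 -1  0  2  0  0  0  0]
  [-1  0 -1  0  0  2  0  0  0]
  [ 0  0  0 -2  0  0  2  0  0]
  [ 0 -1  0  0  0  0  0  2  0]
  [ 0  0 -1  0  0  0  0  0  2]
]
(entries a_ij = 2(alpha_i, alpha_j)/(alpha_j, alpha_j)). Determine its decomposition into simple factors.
The diagram associated to this matrix has two connected components: the simple roots {alpha_4, alpha_7} form a chain of 2 nodes with a double edge at one end; the terminal node there is the unique short simple root (B_2), and {alpha_1, alpha_2, alpha_3, alpha_5, alpha_6, alpha_8, alpha_9} form a chain of 5 nodes with a fork of two nodes at one end (D_7). A semisimple Lie algebra decomposes uniquely as the direct sum of simple ideals, one per connected component of its Dynkin diagram, so g ≅ B_2 ⊕ D_7 (dimension 10 + 91 = 101).

type B_2 ⊕ type D_7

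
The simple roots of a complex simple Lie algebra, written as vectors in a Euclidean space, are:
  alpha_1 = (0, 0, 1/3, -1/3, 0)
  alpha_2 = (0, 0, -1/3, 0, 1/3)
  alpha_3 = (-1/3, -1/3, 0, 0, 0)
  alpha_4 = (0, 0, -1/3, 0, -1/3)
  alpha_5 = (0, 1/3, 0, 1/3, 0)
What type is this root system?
Compute the Cartan integers a_ij = 2(alpha_i, alpha_j)/(alpha_j, alpha_j); the resulting 5x5 Cartan matrix is
[[2, -1, 0, -1, -1], [-1, 2, 0, 0, 0], [0, 0, 2, 0, -1], [-1, 0, 0, 2, 0], [-1, 0, -1, 0, 2]].
All simple roots have the same length, so the diagram is simply laced. The associated Dynkin diagram is a chain of 3 nodes with a fork of two nodes at one end (D_5), so the type is D_5 (the algebra so(10)).

D_5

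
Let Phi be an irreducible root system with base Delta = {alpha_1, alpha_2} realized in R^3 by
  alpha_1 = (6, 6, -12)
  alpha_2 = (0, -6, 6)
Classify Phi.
Compute the Cartan integers a_ij = 2(alpha_i, alpha_j)/(alpha_j, alpha_j); the resulting 2x2 Cartan matrix is
[[2, -3], [-1, 2]].
The roots have two lengths (squared-length ratio 3:1); the short ones are alpha_{2}. The associated Dynkin diagram is two nodes joined by a triple edge (G_2), so the type is G_2.

G_2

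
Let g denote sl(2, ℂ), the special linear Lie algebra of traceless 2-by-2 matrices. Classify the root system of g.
This is sl(2), which has dimension 2^2 - 1 = 3 and rank 2 - 1 = 1 (a Cartan subalgebra is the diagonal traceless matrices). In the classification of classical Lie algebras, the special linear algebra sl(n+1) has type A_n; here n = 1, so the Dynkin diagram is a chain of 1 nodes with single edges (A_1). Hence the type is A_1.

A1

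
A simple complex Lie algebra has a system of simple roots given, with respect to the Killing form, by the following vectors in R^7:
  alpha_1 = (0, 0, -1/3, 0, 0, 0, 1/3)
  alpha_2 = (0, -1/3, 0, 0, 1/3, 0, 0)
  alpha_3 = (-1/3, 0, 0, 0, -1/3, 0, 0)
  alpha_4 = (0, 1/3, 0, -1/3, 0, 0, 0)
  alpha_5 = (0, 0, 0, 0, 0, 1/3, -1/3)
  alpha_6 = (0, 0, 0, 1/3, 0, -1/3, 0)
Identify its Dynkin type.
A6

Compute the Cartan integers a_ij = 2(alpha_i, alpha_j)/(alpha_j, alpha_j); the resulting 6x6 Cartan matrix is
[[2, 0, 0, 0, -1, 0], [0, 2, -1, -1, 0, 0], [0, -1, 2, 0, 0, 0], [0, -1, 0, 2, 0, -1], [-1, 0, 0, 0, 2, -1], [0, 0, 0, -1, -1, 2]].
All simple roots have the same length, so the diagram is simply laced. The associated Dynkin diagram is a chain of 6 nodes with single edges (A_6), so the type is A_6 (the algebra sl(7)).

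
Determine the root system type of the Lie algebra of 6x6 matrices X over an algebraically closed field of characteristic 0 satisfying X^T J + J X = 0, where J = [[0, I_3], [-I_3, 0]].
C_3

This is sp(6), which has dimension 6(6+1)/2 = 21 and rank 6/2 = 3. In the classification of classical Lie algebras, the symplectic algebra sp(2n) has type C_n; here n = 3, so the Dynkin diagram is a chain of 3 nodes with a double edge at one end; the terminal node there is the unique long simple root (C_3). Hence the type is C_3.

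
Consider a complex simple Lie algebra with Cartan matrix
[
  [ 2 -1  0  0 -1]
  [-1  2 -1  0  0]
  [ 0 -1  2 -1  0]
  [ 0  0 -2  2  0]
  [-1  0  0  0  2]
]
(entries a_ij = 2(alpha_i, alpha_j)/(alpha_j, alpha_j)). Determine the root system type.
The matrix has rank 5 with 2's on the diagonal. Reading the off-diagonal entries as Dynkin edges (a single edge where a_ij = a_ji = -1; a double or triple edge where a_ij * a_ji = 2 or 3), the diagram is a chain of 5 nodes with a double edge at one end; the terminal node there is the unique long simple root (C_5). One simple-root ordering that puts it in standard form is (alpha_5, alpha_1, alpha_2, alpha_3, alpha_4). So the algebra is type C_5, i.e. sp(10).

C5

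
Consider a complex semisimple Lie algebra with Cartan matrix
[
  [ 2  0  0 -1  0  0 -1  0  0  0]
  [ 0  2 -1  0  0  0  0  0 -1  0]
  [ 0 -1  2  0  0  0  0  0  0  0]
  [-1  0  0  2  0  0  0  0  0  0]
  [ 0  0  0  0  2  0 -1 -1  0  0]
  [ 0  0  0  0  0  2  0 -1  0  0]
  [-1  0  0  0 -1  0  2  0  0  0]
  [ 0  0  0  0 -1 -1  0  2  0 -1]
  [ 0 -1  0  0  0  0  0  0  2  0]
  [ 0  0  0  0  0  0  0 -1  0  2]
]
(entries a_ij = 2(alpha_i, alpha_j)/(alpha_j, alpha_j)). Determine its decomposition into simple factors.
The diagram associated to this matrix has two connected components: the simple roots {alpha_2, alpha_3, alpha_9} form a chain of 3 nodes with single edges (A_3), and {alpha_1, alpha_4, alpha_5, alpha_6, alpha_7, alpha_8, alpha_10} form a chain of 5 nodes with a fork of two nodes at one end (D_7). A semisimple Lie algebra decomposes uniquely as the direct sum of simple ideals, one per connected component of its Dynkin diagram, so g ≅ A_3 ⊕ D_7 (dimension 15 + 91 = 106).

type A_3 + type D_7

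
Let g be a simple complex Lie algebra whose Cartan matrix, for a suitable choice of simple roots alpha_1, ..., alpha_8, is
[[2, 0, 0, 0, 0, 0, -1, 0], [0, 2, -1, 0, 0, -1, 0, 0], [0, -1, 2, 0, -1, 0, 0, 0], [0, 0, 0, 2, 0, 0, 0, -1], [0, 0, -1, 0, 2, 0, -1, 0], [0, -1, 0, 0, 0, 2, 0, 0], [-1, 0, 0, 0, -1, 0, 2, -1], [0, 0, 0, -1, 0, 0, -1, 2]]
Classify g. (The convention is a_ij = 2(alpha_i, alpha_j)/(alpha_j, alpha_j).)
The matrix has rank 8 with 2's on the diagonal. Reading the off-diagonal entries as Dynkin edges (a single edge where a_ij = a_ji = -1; a double or triple edge where a_ij * a_ji = 2 or 3), the diagram is a chain of 7 nodes with one extra node attached to the third node from one end (E_8). One simple-root ordering that puts it in standard form is (alpha_4, alpha_1, alpha_8, alpha_7, alpha_5, alpha_3, alpha_2, alpha_6). So the algebra is type E_8.

type E_8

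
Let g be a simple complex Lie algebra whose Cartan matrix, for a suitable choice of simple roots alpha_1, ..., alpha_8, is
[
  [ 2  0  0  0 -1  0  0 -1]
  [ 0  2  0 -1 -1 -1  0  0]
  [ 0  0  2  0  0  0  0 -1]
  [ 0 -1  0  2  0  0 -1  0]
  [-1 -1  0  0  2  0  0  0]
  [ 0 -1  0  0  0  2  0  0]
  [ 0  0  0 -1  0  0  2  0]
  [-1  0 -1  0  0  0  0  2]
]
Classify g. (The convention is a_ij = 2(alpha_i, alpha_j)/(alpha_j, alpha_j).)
type E_8

The matrix has rank 8 with 2's on the diagonal. Reading the off-diagonal entries as Dynkin edges (a single edge where a_ij = a_ji = -1; a double or triple edge where a_ij * a_ji = 2 or 3), the diagram is a chain of 7 nodes with one extra node attached to the third node from one end (E_8). One simple-root ordering that puts it in standard form is (alpha_7, alpha_6, alpha_4, alpha_2, alpha_5, alpha_1, alpha_8, alpha_3). So the algebra is type E_8.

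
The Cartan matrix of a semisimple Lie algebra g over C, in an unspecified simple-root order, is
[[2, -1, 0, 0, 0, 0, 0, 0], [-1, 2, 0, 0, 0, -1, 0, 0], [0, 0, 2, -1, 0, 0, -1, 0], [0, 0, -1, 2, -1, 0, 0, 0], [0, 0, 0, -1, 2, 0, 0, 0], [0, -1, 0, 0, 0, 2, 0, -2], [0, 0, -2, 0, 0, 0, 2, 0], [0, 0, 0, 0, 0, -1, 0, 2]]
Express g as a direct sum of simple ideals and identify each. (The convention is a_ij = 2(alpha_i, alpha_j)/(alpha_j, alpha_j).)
type B_4 + type C_4

The diagram associated to this matrix has two connected components: the simple roots {alpha_1, alpha_2, alpha_6, alpha_8} form a chain of 4 nodes with a double edge at one end; the terminal node there is the unique short simple root (B_4), and {alpha_3, alpha_4, alpha_5, alpha_7} form a chain of 4 nodes with a double edge at one end; the terminal node there is the unique long simple root (C_4). A semisimple Lie algebra decomposes uniquely as the direct sum of simple ideals, one per connected component of its Dynkin diagram, so g ≅ B_4 ⊕ C_4 (dimension 36 + 36 = 72).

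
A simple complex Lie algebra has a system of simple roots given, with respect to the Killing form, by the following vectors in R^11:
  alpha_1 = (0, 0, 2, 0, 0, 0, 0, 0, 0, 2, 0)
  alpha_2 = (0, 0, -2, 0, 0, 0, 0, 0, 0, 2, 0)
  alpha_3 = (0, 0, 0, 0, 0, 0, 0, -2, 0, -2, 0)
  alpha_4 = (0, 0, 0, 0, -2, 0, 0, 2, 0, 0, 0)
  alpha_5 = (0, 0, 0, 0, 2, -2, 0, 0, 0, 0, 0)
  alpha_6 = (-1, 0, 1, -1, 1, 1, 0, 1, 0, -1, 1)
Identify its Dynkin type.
E_6

Compute the Cartan integers a_ij = 2(alpha_i, alpha_j)/(alpha_j, alpha_j); the resulting 6x6 Cartan matrix is
[[2, 0, -1, 0, 0, 0], [0, 2, -1, 0, 0, -1], [-1, -1, 2, -1, 0, 0], [0, 0, -1, 2, -1, 0], [0, 0, 0, -1, 2, 0], [0, -1, 0, 0, 0, 2]].
All simple roots have the same length, so the diagram is simply laced. The associated Dynkin diagram is a chain of 5 nodes with one extra node attached to the third node from one end (E_6), so the type is E_6.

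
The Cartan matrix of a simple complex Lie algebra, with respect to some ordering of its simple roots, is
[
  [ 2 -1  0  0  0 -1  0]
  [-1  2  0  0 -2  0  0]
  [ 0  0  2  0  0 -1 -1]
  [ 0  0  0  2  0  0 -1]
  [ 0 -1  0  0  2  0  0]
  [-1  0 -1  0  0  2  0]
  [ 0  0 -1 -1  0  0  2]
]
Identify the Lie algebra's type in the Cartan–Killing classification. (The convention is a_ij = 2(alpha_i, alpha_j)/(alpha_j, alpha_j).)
B_7

The matrix has rank 7 with 2's on the diagonal. Reading the off-diagonal entries as Dynkin edges (a single edge where a_ij = a_ji = -1; a double or triple edge where a_ij * a_ji = 2 or 3), the diagram is a chain of 7 nodes with a double edge at one end; the terminal node there is the unique short simple root (B_7). One simple-root ordering that puts it in standard form is (alpha_4, alpha_7, alpha_3, alpha_6, alpha_1, alpha_2, alpha_5). So the algebra is type B_7, i.e. so(15).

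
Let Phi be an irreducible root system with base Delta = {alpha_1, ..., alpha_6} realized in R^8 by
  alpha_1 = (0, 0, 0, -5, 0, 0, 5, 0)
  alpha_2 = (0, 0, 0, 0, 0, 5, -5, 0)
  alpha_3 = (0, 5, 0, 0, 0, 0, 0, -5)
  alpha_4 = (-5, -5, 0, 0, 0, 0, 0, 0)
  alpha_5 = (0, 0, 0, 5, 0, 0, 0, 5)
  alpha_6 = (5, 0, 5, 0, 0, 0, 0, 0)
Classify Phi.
Compute the Cartan integers a_ij = 2(alpha_i, alpha_j)/(alpha_j, alpha_j); the resulting 6x6 Cartan matrix is
[[2, -1, 0, 0, -1, 0], [-1, 2, 0, 0, 0, 0], [0, 0, 2, -1, -1, 0], [0, 0, -1, 2, 0, -1], [-1, 0, -1, 0, 2, 0], [0, 0, 0, -1, 0, 2]].
All simple roots have the same length, so the diagram is simply laced. The associated Dynkin diagram is a chain of 6 nodes with single edges (A_6), so the type is A_6 (the algebra sl(7)).

A_6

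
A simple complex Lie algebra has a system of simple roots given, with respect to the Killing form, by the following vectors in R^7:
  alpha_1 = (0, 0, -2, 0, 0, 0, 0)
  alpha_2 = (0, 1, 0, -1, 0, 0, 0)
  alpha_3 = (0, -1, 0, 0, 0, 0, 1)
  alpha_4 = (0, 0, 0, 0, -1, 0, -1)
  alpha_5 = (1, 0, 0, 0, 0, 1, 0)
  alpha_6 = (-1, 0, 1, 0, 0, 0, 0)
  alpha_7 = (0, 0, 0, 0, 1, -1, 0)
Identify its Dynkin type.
Compute the Cartan integers a_ij = 2(alpha_i, alpha_j)/(alpha_j, alpha_j); the resulting 7x7 Cartan matrix is
[[2, 0, 0, 0, 0, -2, 0], [0, 2, -1, 0, 0, 0, 0], [0, -1, 2, -1, 0, 0, 0], [0, 0, -1, 2, 0, 0, -1], [0, 0, 0, 0, 2, -1, -1], [-1, 0, 0, 0, -1, 2, 0], [0, 0, 0, -1, -1, 0, 2]].
The roots have two lengths (squared-length ratio 2:1); the short ones are alpha_{2,3,4,5,6,7}. The associated Dynkin diagram is a chain of 7 nodes with a double edge at one end; the terminal node there is the unique long simple root (C_7), so the type is C_7 (the algebra sp(14)).

C7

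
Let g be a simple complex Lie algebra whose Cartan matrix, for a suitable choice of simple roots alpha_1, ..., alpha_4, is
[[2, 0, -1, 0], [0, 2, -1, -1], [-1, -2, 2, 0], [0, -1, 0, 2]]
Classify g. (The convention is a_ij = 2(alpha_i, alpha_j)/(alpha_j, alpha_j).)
The matrix has rank 4 with 2's on the diagonal. Reading the off-diagonal entries as Dynkin edges (a single edge where a_ij = a_ji = -1; a double or triple edge where a_ij * a_ji = 2 or 3), the diagram is a chain of 4 nodes with a double edge between the middle two (F_4). One simple-root ordering that puts it in standard form is (alpha_1, alpha_3, alpha_2, alpha_4). So the algebra is type F_4.

type F_4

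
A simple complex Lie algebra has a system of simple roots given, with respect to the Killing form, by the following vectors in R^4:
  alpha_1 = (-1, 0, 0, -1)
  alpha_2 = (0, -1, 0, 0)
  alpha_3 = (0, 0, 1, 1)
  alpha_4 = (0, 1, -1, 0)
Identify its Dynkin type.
Compute the Cartan integers a_ij = 2(alpha_i, alpha_j)/(alpha_j, alpha_j); the resulting 4x4 Cartan matrix is
[[2, 0, -1, 0], [0, 2, 0, -1], [-1, 0, 2, -1], [0, -2, -1, 2]].
The roots have two lengths (squared-length ratio 2:1); the short ones are alpha_{2}. The associated Dynkin diagram is a chain of 4 nodes with a double edge at one end; the terminal node there is the unique short simple root (B_4), so the type is B_4 (the algebra so(9)).

B_4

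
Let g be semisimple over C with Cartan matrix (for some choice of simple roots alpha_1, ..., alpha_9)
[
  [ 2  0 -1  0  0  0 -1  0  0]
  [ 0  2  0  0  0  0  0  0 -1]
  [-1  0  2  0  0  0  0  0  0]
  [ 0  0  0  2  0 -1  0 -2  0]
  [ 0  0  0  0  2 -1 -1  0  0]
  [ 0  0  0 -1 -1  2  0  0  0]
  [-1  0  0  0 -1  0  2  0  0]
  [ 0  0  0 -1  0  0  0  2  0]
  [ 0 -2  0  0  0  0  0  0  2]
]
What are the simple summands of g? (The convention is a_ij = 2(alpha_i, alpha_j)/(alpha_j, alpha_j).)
B_2 (so(5)) + B_7 (so(15))

The diagram associated to this matrix has two connected components: the simple roots {alpha_2, alpha_9} form a chain of 2 nodes with a double edge at one end; the terminal node there is the unique short simple root (B_2), and {alpha_1, alpha_3, alpha_4, alpha_5, alpha_6, alpha_7, alpha_8} form a chain of 7 nodes with a double edge at one end; the terminal node there is the unique short simple root (B_7). A semisimple Lie algebra decomposes uniquely as the direct sum of simple ideals, one per connected component of its Dynkin diagram, so g ≅ B_2 ⊕ B_7 (dimension 10 + 105 = 115).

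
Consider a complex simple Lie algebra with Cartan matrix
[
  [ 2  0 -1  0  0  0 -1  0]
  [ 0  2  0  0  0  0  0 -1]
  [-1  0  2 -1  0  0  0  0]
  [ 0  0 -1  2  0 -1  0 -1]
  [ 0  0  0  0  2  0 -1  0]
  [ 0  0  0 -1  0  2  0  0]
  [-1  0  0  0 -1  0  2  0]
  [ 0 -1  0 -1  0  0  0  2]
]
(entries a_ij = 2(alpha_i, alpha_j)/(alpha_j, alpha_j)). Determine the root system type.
The matrix has rank 8 with 2's on the diagonal. Reading the off-diagonal entries as Dynkin edges (a single edge where a_ij = a_ji = -1; a double or triple edge where a_ij * a_ji = 2 or 3), the diagram is a chain of 7 nodes with one extra node attached to the third node from one end (E_8). One simple-root ordering that puts it in standard form is (alpha_2, alpha_6, alpha_8, alpha_4, alpha_3, alpha_1, alpha_7, alpha_5). So the algebra is type E_8.

E_8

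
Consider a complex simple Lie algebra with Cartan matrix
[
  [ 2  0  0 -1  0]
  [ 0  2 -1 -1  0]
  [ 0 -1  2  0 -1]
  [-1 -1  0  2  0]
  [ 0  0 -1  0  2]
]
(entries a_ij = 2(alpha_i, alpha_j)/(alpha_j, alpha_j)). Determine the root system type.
A_5

The matrix has rank 5 with 2's on the diagonal. Reading the off-diagonal entries as Dynkin edges (a single edge where a_ij = a_ji = -1; a double or triple edge where a_ij * a_ji = 2 or 3), the diagram is a chain of 5 nodes with single edges (A_5). One simple-root ordering that puts it in standard form is (alpha_1, alpha_4, alpha_2, alpha_3, alpha_5). So the algebra is type A_5, i.e. sl(6).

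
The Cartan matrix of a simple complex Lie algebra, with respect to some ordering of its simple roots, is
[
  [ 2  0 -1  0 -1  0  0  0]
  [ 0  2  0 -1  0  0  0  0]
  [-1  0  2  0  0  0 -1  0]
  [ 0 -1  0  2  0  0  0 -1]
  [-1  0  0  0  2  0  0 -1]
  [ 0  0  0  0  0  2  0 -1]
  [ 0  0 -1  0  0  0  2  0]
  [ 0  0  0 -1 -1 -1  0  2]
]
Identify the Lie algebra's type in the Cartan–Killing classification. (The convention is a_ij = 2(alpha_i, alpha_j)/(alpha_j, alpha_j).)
E8

The matrix has rank 8 with 2's on the diagonal. Reading the off-diagonal entries as Dynkin edges (a single edge where a_ij = a_ji = -1; a double or triple edge where a_ij * a_ji = 2 or 3), the diagram is a chain of 7 nodes with one extra node attached to the third node from one end (E_8). One simple-root ordering that puts it in standard form is (alpha_2, alpha_6, alpha_4, alpha_8, alpha_5, alpha_1, alpha_3, alpha_7). So the algebra is type E_8.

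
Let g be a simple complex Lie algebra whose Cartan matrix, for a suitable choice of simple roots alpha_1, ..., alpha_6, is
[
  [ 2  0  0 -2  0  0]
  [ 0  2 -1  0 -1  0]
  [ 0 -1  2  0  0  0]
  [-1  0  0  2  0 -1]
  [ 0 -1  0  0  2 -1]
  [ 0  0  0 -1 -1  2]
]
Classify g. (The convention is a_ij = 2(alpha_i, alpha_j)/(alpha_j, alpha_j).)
The matrix has rank 6 with 2's on the diagonal. Reading the off-diagonal entries as Dynkin edges (a single edge where a_ij = a_ji = -1; a double or triple edge where a_ij * a_ji = 2 or 3), the diagram is a chain of 6 nodes with a double edge at one end; the terminal node there is the unique long simple root (C_6). One simple-root ordering that puts it in standard form is (alpha_3, alpha_2, alpha_5, alpha_6, alpha_4, alpha_1). So the algebra is type C_6, i.e. sp(12).

C_6 (sp(12))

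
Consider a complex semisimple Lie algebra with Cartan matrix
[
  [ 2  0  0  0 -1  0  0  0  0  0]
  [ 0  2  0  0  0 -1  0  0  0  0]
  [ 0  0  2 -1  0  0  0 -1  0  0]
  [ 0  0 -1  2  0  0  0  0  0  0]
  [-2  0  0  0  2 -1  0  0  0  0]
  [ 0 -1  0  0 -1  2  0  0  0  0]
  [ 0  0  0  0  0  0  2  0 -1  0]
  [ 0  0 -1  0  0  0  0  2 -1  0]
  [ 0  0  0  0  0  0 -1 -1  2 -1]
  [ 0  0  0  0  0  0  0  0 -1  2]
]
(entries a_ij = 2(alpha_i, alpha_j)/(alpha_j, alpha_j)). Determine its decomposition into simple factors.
The diagram associated to this matrix has two connected components: the simple roots {alpha_1, alpha_2, alpha_5, alpha_6} form a chain of 4 nodes with a double edge at one end; the terminal node there is the unique short simple root (B_4), and {alpha_3, alpha_4, alpha_7, alpha_8, alpha_9, alpha_10} form a chain of 4 nodes with a fork of two nodes at one end (D_6). A semisimple Lie algebra decomposes uniquely as the direct sum of simple ideals, one per connected component of its Dynkin diagram, so g ≅ B_4 ⊕ D_6 (dimension 36 + 66 = 102).

B_4 + D_6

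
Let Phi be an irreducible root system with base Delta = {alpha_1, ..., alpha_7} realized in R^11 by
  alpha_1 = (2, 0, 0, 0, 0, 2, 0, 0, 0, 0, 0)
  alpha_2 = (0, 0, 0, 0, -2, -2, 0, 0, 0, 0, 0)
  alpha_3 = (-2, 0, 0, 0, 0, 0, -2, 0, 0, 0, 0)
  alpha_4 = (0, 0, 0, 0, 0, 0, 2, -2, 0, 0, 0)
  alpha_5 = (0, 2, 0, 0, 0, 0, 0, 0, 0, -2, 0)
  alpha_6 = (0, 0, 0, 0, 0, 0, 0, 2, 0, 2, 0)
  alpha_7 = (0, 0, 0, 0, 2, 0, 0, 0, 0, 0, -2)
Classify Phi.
Compute the Cartan integers a_ij = 2(alpha_i, alpha_j)/(alpha_j, alpha_j); the resulting 7x7 Cartan matrix is
[[2, -1, -1, 0, 0, 0, 0], [-1, 2, 0, 0, 0, 0, -1], [-1, 0, 2, -1, 0, 0, 0], [0, 0, -1, 2, 0, -1, 0], [0, 0, 0, 0, 2, -1, 0], [0, 0, 0, -1, -1, 2, 0], [0, -1, 0, 0, 0, 0, 2]].
All simple roots have the same length, so the diagram is simply laced. The associated Dynkin diagram is a chain of 7 nodes with single edges (A_7), so the type is A_7 (the algebra sl(8)).

A_7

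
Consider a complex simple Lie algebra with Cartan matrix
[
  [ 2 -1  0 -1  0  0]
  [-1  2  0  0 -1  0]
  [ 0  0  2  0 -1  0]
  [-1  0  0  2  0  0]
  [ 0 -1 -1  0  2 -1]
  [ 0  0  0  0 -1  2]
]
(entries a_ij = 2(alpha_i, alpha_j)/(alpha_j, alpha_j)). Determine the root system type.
D_6 (so(12))

The matrix has rank 6 with 2's on the diagonal. Reading the off-diagonal entries as Dynkin edges (a single edge where a_ij = a_ji = -1; a double or triple edge where a_ij * a_ji = 2 or 3), the diagram is a chain of 4 nodes with a fork of two nodes at one end (D_6). One simple-root ordering that puts it in standard form is (alpha_4, alpha_1, alpha_2, alpha_5, alpha_3, alpha_6). So the algebra is type D_6, i.e. so(12).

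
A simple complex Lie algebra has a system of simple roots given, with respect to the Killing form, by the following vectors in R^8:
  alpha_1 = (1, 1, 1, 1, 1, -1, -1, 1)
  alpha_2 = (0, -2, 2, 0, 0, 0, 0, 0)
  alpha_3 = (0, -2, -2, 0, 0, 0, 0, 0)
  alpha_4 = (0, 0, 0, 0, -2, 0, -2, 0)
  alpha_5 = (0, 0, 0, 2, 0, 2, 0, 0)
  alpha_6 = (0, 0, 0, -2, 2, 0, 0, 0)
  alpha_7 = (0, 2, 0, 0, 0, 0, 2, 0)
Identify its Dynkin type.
Compute the Cartan integers a_ij = 2(alpha_i, alpha_j)/(alpha_j, alpha_j); the resulting 7x7 Cartan matrix is
[[2, 0, -1, 0, 0, 0, 0], [0, 2, 0, 0, 0, 0, -1], [-1, 0, 2, 0, 0, 0, -1], [0, 0, 0, 2, 0, -1, -1], [0, 0, 0, 0, 2, -1, 0], [0, 0, 0, -1, -1, 2, 0], [0, -1, -1, -1, 0, 0, 2]].
All simple roots have the same length, so the diagram is simply laced. The associated Dynkin diagram is a chain of 6 nodes with one extra node attached to the third node from one end (E_7), so the type is E_7.

type E_7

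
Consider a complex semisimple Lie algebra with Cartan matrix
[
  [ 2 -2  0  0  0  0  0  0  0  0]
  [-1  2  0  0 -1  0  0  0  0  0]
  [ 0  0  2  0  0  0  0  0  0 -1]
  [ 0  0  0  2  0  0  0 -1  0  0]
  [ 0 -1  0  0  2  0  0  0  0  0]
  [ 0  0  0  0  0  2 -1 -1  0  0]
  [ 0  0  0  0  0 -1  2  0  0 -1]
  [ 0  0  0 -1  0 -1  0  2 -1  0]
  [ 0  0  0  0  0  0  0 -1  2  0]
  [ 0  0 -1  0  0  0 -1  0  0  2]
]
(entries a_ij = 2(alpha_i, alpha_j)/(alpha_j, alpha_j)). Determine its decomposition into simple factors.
C_3 + D_7

The diagram associated to this matrix has two connected components: the simple roots {alpha_1, alpha_2, alpha_5} form a chain of 3 nodes with a double edge at one end; the terminal node there is the unique long simple root (C_3), and {alpha_3, alpha_4, alpha_6, alpha_7, alpha_8, alpha_9, alpha_10} form a chain of 5 nodes with a fork of two nodes at one end (D_7). A semisimple Lie algebra decomposes uniquely as the direct sum of simple ideals, one per connected component of its Dynkin diagram, so g ≅ C_3 ⊕ D_7 (dimension 21 + 91 = 112).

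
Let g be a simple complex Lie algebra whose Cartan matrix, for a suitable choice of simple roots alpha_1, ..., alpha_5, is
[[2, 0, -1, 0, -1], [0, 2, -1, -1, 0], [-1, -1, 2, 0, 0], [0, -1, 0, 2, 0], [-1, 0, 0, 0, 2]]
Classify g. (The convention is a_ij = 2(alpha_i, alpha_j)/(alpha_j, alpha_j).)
type A_5

The matrix has rank 5 with 2's on the diagonal. Reading the off-diagonal entries as Dynkin edges (a single edge where a_ij = a_ji = -1; a double or triple edge where a_ij * a_ji = 2 or 3), the diagram is a chain of 5 nodes with single edges (A_5). One simple-root ordering that puts it in standard form is (alpha_4, alpha_2, alpha_3, alpha_1, alpha_5). So the algebra is type A_5, i.e. sl(6).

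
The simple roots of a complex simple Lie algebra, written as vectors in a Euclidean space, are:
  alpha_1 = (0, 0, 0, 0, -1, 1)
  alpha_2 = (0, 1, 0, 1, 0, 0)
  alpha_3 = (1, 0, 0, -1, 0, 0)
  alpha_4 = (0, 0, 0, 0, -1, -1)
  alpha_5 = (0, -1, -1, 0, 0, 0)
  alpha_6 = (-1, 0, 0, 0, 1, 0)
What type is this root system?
Compute the Cartan integers a_ij = 2(alpha_i, alpha_j)/(alpha_j, alpha_j); the resulting 6x6 Cartan matrix is
[[2, 0, 0, 0, 0, -1], [0, 2, -1, 0, -1, 0], [0, -1, 2, 0, 0, -1], [0, 0, 0, 2, 0, -1], [0, -1, 0, 0, 2, 0], [-1, 0, -1, -1, 0, 2]].
All simple roots have the same length, so the diagram is simply laced. The associated Dynkin diagram is a chain of 4 nodes with a fork of two nodes at one end (D_6), so the type is D_6 (the algebra so(12)).

type D_6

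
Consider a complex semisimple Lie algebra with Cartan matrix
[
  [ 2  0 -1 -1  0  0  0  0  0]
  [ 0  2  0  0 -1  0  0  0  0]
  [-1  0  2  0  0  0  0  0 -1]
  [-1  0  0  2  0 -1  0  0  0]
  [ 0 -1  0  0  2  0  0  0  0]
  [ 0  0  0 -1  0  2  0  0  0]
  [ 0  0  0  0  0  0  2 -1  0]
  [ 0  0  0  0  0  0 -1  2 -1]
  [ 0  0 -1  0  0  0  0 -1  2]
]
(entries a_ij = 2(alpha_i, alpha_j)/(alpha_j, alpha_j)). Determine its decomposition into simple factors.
The diagram associated to this matrix has two connected components: the simple roots {alpha_2, alpha_5} form a chain of 2 nodes with single edges (A_2), and {alpha_1, alpha_3, alpha_4, alpha_6, alpha_7, alpha_8, alpha_9} form a chain of 7 nodes with single edges (A_7). A semisimple Lie algebra decomposes uniquely as the direct sum of simple ideals, one per connected component of its Dynkin diagram, so g ≅ A_2 ⊕ A_7 (dimension 8 + 63 = 71).

A_2 ⊕ A_7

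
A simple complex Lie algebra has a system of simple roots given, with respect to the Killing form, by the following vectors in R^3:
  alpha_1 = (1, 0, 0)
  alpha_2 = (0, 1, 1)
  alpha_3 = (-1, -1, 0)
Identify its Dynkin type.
Compute the Cartan integers a_ij = 2(alpha_i, alpha_j)/(alpha_j, alpha_j); the resulting 3x3 Cartan matrix is
[[2, 0, -1], [0, 2, -1], [-2, -1, 2]].
The roots have two lengths (squared-length ratio 2:1); the short ones are alpha_{1}. The associated Dynkin diagram is a chain of 3 nodes with a double edge at one end; the terminal node there is the unique short simple root (B_3), so the type is B_3 (the algebra so(7)).

B_3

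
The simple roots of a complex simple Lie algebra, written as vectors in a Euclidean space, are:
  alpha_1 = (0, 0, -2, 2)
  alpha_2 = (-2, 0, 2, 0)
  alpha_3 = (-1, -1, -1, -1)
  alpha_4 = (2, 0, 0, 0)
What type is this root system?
Compute the Cartan integers a_ij = 2(alpha_i, alpha_j)/(alpha_j, alpha_j); the resulting 4x4 Cartan matrix is
[[2, -1, 0, 0], [-1, 2, 0, -2], [0, 0, 2, -1], [0, -1, -1, 2]].
The roots have two lengths (squared-length ratio 2:1); the short ones are alpha_{3,4}. The associated Dynkin diagram is a chain of 4 nodes with a double edge between the middle two (F_4), so the type is F_4.

F_4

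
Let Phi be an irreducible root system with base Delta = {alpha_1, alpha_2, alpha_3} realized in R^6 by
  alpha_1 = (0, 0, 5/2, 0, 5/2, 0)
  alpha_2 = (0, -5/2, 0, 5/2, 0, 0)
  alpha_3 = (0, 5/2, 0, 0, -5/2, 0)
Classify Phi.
Compute the Cartan integers a_ij = 2(alpha_i, alpha_j)/(alpha_j, alpha_j); the resulting 3x3 Cartan matrix is
[[2, 0, -1], [0, 2, -1], [-1, -1, 2]].
All simple roots have the same length, so the diagram is simply laced. The associated Dynkin diagram is a chain of 3 nodes with single edges (A_3), so the type is A_3 (the algebra sl(4)).

A_3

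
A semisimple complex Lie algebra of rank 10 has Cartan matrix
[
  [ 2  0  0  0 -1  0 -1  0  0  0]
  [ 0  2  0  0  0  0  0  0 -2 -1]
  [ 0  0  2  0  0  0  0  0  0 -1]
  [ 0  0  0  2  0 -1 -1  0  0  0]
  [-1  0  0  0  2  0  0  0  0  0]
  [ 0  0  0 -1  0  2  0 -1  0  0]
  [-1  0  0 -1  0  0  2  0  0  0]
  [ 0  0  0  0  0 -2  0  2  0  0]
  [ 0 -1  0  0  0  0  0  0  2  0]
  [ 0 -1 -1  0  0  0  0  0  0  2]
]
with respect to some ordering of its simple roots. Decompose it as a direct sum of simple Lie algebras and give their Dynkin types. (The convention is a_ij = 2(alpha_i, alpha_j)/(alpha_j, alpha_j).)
type B_4 + type C_6

The diagram associated to this matrix has two connected components: the simple roots {alpha_2, alpha_3, alpha_9, alpha_10} form a chain of 4 nodes with a double edge at one end; the terminal node there is the unique short simple root (B_4), and {alpha_1, alpha_4, alpha_5, alpha_6, alpha_7, alpha_8} form a chain of 6 nodes with a double edge at one end; the terminal node there is the unique long simple root (C_6). A semisimple Lie algebra decomposes uniquely as the direct sum of simple ideals, one per connected component of its Dynkin diagram, so g ≅ B_4 ⊕ C_6 (dimension 36 + 78 = 114).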